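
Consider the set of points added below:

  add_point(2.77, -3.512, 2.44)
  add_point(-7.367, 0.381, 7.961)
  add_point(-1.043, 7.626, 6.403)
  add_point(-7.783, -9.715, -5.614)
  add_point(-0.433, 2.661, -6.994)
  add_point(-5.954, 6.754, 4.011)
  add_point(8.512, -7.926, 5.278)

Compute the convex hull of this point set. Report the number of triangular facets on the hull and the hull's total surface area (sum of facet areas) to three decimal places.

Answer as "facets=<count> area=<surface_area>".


Hull vertices (6/7): indices [1, 2, 3, 4, 5, 6].

Facet areas (half cross-product norm):
  f1: (p4, p6, p3) → 127.3741
  f2: (p4, p2, p6) → 121.2073
  f3: (p1, p6, p3) → 142.3983
  f4: (p1, p2, p6) → 85.4267
  f5: (p5, p4, p2) → 35.8594
  f6: (p5, p1, p2) → 21.0479
  f7: (p5, p4, p3) → 93.7728
  f8: (p5, p1, p3) → 64.3111
Σ area = 691.398

Euler characteristic 6−12+8 = 2 ✓

facets=8 area=691.398


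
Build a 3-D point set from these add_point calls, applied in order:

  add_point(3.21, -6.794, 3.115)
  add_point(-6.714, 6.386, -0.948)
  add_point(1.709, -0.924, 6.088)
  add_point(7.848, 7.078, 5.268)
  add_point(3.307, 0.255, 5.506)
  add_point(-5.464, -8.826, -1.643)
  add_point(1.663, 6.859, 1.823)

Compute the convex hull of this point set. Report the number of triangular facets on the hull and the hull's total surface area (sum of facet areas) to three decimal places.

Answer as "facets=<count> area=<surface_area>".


Extreme-point indices: [0, 1, 2, 3, 5, 6] — 6 of 7 on the boundary.

Area of each hull facet:
  f1: (p2, p3, p1) → 66.4212
  f2: (p2, p5, p1) → 82.0717
  f3: (p0, p2, p3) → 29.2248
  f4: (p0, p2, p5) → 33.4508
  f5: (p6, p3, p1) → 5.9076
  f6: (p6, p5, p1) → 67.5002
  f7: (p6, p0, p3) → 48.5647
  f8: (p6, p0, p5) → 69.5735
Σ area = 402.715

Euler: V−E+F = 6−12+8 = 2.

facets=8 area=402.715


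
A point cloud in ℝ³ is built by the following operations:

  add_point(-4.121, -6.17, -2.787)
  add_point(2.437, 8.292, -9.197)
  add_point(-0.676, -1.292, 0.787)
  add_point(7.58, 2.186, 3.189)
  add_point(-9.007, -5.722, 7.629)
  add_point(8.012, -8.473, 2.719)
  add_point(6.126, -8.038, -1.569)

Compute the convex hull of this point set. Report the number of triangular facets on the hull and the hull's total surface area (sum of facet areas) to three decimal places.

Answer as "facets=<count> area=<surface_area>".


Extreme-point indices: [0, 1, 3, 4, 5, 6] — 6 of 7 on the boundary.

Facet areas (half cross-product norm):
  f1: (p0, p1, p4) → 87.1058
  f2: (p3, p5, p4) → 93.6991
  f3: (p3, p1, p4) → 138.9969
  f4: (p3, p1, p5) → 72.4209
  f5: (p6, p5, p4) → 41.7195
  f6: (p6, p0, p4) → 57.2677
  f7: (p6, p1, p5) → 36.4138
  f8: (p6, p0, p1) → 88.3190
Σ area = 615.943

Euler characteristic 6−12+8 = 2 ✓

facets=8 area=615.943


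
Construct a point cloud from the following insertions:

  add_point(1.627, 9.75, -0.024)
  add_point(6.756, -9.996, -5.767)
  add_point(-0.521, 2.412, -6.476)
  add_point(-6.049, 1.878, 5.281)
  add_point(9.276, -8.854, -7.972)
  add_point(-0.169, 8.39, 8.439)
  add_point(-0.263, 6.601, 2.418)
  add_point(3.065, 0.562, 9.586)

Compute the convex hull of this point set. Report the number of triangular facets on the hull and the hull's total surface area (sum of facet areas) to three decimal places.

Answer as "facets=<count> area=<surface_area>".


7 of the 8 inputs are extreme points: [0, 1, 2, 3, 4, 5, 7].

Area of each hull facet:
  f1: (p7, p0, p4) → 134.6452
  f2: (p2, p0, p3) → 57.6941
  f3: (p2, p0, p4) → 66.0559
  f4: (p1, p7, p3) → 96.0962
  f5: (p1, p7, p4) → 29.7870
  f6: (p1, p2, p3) → 92.7761
  f7: (p1, p2, p4) → 25.4429
  f8: (p5, p0, p3) → 40.6685
  f9: (p5, p7, p3) → 37.2461
  f10: (p5, p7, p0) → 36.7129
Σ area = 617.125

Euler: V−E+F = 7−15+10 = 2.

facets=10 area=617.125


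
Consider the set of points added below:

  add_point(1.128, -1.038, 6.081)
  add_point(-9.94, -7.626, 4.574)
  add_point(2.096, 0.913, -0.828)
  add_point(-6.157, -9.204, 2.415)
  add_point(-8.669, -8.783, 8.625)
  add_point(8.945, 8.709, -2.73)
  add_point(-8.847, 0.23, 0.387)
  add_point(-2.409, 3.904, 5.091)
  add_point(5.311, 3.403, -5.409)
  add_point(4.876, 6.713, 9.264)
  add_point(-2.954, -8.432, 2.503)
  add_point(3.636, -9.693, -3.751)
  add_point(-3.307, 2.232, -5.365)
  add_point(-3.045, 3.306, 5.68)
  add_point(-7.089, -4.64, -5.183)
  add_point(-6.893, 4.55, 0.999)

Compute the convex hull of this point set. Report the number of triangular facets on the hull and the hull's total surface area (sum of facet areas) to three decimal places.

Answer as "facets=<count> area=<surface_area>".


facets=20 area=918.028

Hull vertices (12/16): indices [1, 3, 4, 5, 6, 8, 9, 11, 12, 13, 14, 15].

Per-facet area ½‖(b−a)×(c−a)‖:
  f1: (p9, p11, p5) → 120.7800
  f2: (p4, p9, p11) → 164.7466
  f3: (p8, p11, p5) → 29.7239
  f4: (p8, p14, p11) → 75.3186
  f5: (p15, p9, p5) → 90.2326
  f6: (p3, p4, p1) → 10.1384
  f7: (p3, p4, p11) → 22.7100
  f8: (p3, p14, p1) → 20.4481
  f9: (p3, p14, p11) → 48.4682
  f10: (p6, p14, p1) → 33.4767
  f11: (p6, p4, p1) → 15.4073
  f12: (p6, p15, p4) → 23.8904
  f13: (p13, p4, p9) → 51.4906
  f14: (p13, p15, p9) → 19.2747
  f15: (p13, p15, p4) → 42.0804
  f16: (p12, p8, p14) → 27.4061
  f17: (p12, p6, p14) → 26.8997
  f18: (p12, p6, p15) → 17.9911
  f19: (p12, p8, p5) → 23.8312
  f20: (p12, p15, p5) → 53.7135
Σ area = 918.028

Euler characteristic 12−30+20 = 2 ✓


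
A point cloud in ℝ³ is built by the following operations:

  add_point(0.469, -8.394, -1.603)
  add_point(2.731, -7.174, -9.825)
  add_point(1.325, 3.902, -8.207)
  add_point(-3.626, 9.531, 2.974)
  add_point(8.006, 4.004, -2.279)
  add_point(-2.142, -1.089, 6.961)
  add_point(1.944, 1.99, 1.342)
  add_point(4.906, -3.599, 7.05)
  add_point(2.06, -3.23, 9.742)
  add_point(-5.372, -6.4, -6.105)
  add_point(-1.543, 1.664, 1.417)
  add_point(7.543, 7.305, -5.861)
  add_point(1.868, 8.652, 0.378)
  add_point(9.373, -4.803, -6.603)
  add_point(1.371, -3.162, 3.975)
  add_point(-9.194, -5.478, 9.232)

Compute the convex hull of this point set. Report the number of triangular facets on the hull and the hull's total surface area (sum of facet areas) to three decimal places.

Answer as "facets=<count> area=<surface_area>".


facets=20 area=986.319

Points on the hull: [0, 1, 2, 3, 4, 7, 8, 9, 11, 12, 13, 15] (12 of 16).

Per-facet area ½‖(b−a)×(c−a)‖:
  f1: (p8, p3, p15) → 87.0333
  f2: (p9, p3, p15) → 125.8611
  f3: (p0, p9, p15) → 56.1593
  f4: (p0, p7, p13) → 58.2952
  f5: (p0, p8, p15) → 69.9863
  f6: (p0, p7, p8) → 20.4047
  f7: (p2, p9, p3) → 83.9026
  f8: (p12, p8, p3) → 46.0017
  f9: (p1, p2, p9) → 48.7823
  f10: (p1, p0, p13) → 33.1198
  f11: (p1, p0, p9) → 30.1764
  f12: (p4, p7, p8) → 18.8555
  f13: (p4, p12, p8) → 59.5635
  f14: (p4, p7, p13) → 60.5281
  f15: (p11, p4, p13) → 23.1693
  f16: (p11, p1, p13) → 46.6080
  f17: (p11, p1, p2) → 38.8037
  f18: (p11, p4, p12) → 19.4495
  f19: (p11, p2, p3) → 49.7217
  f20: (p11, p12, p3) → 9.8965
Σ area = 986.319

Check V−E+F: 12 − 30 + 20 = 2.


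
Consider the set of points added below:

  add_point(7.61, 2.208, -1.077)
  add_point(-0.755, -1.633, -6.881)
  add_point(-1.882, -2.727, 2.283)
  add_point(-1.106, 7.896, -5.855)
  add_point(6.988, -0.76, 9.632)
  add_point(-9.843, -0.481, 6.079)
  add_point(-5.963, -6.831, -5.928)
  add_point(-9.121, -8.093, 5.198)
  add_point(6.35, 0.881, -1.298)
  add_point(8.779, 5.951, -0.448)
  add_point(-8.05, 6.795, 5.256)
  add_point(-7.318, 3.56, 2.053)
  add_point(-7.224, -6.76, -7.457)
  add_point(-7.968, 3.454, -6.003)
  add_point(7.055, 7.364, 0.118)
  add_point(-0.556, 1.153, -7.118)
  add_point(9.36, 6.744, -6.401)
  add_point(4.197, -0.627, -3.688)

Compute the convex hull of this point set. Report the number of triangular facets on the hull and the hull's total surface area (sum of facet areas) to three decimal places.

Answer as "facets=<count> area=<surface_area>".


facets=26 area=995.859

15 of the 18 inputs are extreme points: [0, 3, 4, 5, 6, 7, 8, 9, 10, 12, 13, 14, 15, 16, 17].

Triangle areas on the boundary:
  f1: (p4, p7, p5) → 65.9732
  f2: (p12, p7, p5) → 49.4976
  f3: (p13, p12, p5) → 65.5753
  f4: (p17, p12, p16) → 42.6500
  f5: (p9, p4, p16) → 16.2057
  f6: (p9, p14, p16) → 6.7450
  f7: (p9, p14, p4) → 14.0722
  f8: (p15, p12, p16) → 20.6909
  f9: (p15, p13, p12) → 37.5459
  f10: (p10, p14, p4) → 96.0758
  f11: (p10, p13, p5) → 43.6384
  f12: (p10, p4, p5) → 63.6106
  f13: (p0, p4, p16) → 18.1511
  f14: (p0, p17, p16) → 18.3942
  f15: (p6, p17, p4) → 77.2790
  f16: (p6, p17, p12) → 9.0496
  f17: (p6, p4, p7) → 106.0037
  f18: (p6, p12, p7) → 9.4900
  f19: (p3, p15, p16) → 35.5783
  f20: (p3, p15, p13) → 24.8536
  f21: (p3, p10, p13) → 47.3427
  f22: (p3, p14, p16) → 33.7306
  f23: (p3, p10, p14) → 66.3810
  f24: (p8, p17, p4) → 15.1730
  f25: (p8, p0, p4) → 10.1896
  f26: (p8, p0, p17) → 1.9622
Σ area = 995.859

Euler: V−E+F = 15−39+26 = 2.


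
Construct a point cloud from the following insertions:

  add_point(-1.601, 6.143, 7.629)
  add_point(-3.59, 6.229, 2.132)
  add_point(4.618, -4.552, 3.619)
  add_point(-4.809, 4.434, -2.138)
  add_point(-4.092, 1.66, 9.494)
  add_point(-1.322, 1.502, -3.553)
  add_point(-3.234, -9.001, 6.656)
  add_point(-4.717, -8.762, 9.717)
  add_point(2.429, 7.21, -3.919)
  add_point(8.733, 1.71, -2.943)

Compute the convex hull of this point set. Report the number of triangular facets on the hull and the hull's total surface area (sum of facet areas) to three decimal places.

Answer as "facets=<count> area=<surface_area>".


facets=16 area=558.347

Points on the hull: [0, 1, 2, 3, 4, 5, 6, 7, 8, 9] (10 of 10).

Triangle areas on the boundary:
  f1: (p6, p7, p3) → 25.3461
  f2: (p5, p6, p3) → 34.8995
  f3: (p5, p6, p9) → 74.0271
  f4: (p2, p6, p9) → 25.3927
  f5: (p2, p6, p7) → 12.8359
  f6: (p2, p0, p9) → 64.3283
  f7: (p8, p0, p9) → 51.5396
  f8: (p8, p5, p3) → 16.2395
  f9: (p8, p5, p9) → 28.5193
  f10: (p4, p7, p3) → 60.5945
  f11: (p4, p2, p7) → 56.7533
  f12: (p4, p2, p0) → 33.2163
  f13: (p1, p8, p3) → 18.7946
  f14: (p1, p8, p0) → 22.7256
  f15: (p1, p4, p3) → 17.4377
  f16: (p1, p4, p0) → 15.6973
Σ area = 558.347

Check V−E+F: 10 − 24 + 16 = 2.


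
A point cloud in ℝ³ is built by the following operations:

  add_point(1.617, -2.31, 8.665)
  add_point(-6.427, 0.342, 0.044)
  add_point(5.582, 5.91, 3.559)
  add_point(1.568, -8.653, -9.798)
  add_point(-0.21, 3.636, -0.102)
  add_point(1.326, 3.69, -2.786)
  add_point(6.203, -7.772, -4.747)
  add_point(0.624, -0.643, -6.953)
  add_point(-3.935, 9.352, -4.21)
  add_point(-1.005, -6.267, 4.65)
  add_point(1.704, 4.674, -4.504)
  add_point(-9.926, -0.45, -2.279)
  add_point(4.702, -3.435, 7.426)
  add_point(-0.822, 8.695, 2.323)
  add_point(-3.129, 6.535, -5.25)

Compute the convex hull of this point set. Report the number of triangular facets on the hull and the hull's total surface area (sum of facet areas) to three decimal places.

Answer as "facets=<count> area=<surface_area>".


Points on the hull: [0, 2, 3, 6, 7, 8, 9, 10, 11, 12, 13, 14] (12 of 15).

Facet areas (half cross-product norm):
  f1: (p13, p8, p11) → 42.3236
  f2: (p13, p0, p11) → 85.1051
  f3: (p13, p2, p8) → 21.0076
  f4: (p13, p2, p0) → 37.0331
  f5: (p10, p2, p6) → 59.7762
  f6: (p10, p2, p8) → 32.3969
  f7: (p10, p3, p6) → 45.5379
  f8: (p12, p2, p6) → 65.9166
  f9: (p12, p2, p0) → 17.7511
  f10: (p14, p10, p8) → 6.9773
  f11: (p14, p8, p11) → 14.8338
  f12: (p14, p3, p11) → 78.5925
  f13: (p9, p12, p0) → 10.8896
  f14: (p9, p0, p11) → 36.8952
  f15: (p9, p3, p11) → 88.9972
  f16: (p9, p3, p6) → 40.5342
  f17: (p9, p12, p6) → 41.1309
  f18: (p7, p10, p3) → 7.6815
  f19: (p7, p14, p3) → 12.9465
  f20: (p7, p14, p10) → 15.5081
Σ area = 761.835

Euler: V−E+F = 12−30+20 = 2.

facets=20 area=761.835


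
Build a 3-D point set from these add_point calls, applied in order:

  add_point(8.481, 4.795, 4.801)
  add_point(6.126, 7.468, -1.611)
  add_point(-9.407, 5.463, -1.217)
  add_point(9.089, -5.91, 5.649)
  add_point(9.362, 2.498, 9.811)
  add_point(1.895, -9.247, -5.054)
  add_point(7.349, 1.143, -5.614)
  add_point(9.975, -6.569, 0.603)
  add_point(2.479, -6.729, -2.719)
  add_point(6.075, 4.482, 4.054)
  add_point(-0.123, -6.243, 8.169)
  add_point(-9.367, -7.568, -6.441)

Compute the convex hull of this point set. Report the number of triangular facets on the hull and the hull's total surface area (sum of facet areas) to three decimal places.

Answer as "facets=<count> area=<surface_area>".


facets=16 area=963.536

Extreme-point indices: [0, 1, 2, 3, 4, 5, 6, 7, 10, 11] — 10 of 12 on the boundary.

Triangle areas on the boundary:
  f1: (p10, p11, p2) → 112.4386
  f2: (p6, p11, p2) → 118.7830
  f3: (p6, p1, p2) → 59.2817
  f4: (p4, p10, p2) → 114.7088
  f5: (p5, p6, p7) → 49.2280
  f6: (p5, p6, p11) → 63.8212
  f7: (p5, p10, p11) → 78.4855
  f8: (p3, p4, p7) → 20.3635
  f9: (p3, p4, p10) → 44.7714
  f10: (p3, p5, p7) → 23.7232
  f11: (p3, p5, p10) → 60.3562
  f12: (p0, p6, p7) → 53.2972
  f13: (p0, p4, p7) → 33.9146
  f14: (p0, p6, p1) → 27.6611
  f15: (p0, p1, p2) → 55.6394
  f16: (p0, p4, p2) → 47.0622
Σ area = 963.536

Euler characteristic 10−24+16 = 2 ✓


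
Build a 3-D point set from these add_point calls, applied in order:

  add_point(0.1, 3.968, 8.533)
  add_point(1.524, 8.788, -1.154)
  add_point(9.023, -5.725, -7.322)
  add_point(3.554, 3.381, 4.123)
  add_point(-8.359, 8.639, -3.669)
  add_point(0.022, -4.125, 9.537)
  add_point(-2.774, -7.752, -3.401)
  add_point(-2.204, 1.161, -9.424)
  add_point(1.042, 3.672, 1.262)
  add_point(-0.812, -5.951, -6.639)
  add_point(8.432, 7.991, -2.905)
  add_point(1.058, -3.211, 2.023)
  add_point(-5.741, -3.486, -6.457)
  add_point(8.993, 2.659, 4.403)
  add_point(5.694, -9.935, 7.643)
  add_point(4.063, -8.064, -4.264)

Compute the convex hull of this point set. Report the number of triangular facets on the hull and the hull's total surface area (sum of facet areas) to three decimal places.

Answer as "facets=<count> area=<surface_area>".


facets=22 area=1030.775

Hull vertices (13/16): indices [0, 1, 2, 4, 5, 6, 7, 9, 10, 12, 13, 14, 15].

Area of each hull facet:
  f1: (p0, p1, p4) → 55.4462
  f2: (p0, p5, p4) → 58.4664
  f3: (p14, p6, p5) → 55.2516
  f4: (p14, p0, p5) → 25.6296
  f5: (p10, p7, p2) → 84.5133
  f6: (p10, p1, p4) → 17.9233
  f7: (p10, p7, p4) → 79.2753
  f8: (p10, p0, p1) → 37.4072
  f9: (p9, p7, p2) → 37.9398
  f10: (p15, p14, p2) → 34.5076
  f11: (p15, p14, p6) → 41.9456
  f12: (p15, p9, p2) → 17.2622
  f13: (p15, p9, p6) → 12.1619
  f14: (p13, p14, p0) → 65.0478
  f15: (p13, p10, p0) → 43.8956
  f16: (p13, p14, p2) → 90.6089
  f17: (p13, p10, p2) → 62.0288
  f18: (p12, p9, p6) → 11.1866
  f19: (p12, p9, p7) → 17.7630
  f20: (p12, p7, p4) → 36.8419
  f21: (p12, p5, p4) → 107.5995
  f22: (p12, p6, p5) → 38.0726
Σ area = 1030.775

Euler: V−E+F = 13−33+22 = 2.


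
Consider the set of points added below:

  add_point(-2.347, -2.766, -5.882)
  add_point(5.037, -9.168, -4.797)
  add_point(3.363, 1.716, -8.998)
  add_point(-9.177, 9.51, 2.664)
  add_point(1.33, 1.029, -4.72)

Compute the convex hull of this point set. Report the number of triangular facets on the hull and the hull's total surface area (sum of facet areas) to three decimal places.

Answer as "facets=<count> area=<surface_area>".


facets=6 area=266.613

Hull vertices (5/5): indices [0, 1, 2, 3, 4].

Area of each hull facet:
  f1: (p0, p1, p3) → 54.3185
  f2: (p0, p2, p3) → 64.7300
  f3: (p0, p2, p1) → 38.5086
  f4: (p4, p1, p3) → 54.7896
  f5: (p4, p2, p3) → 28.3052
  f6: (p4, p2, p1) → 25.9612
Σ area = 266.613

Euler: V−E+F = 5−9+6 = 2.


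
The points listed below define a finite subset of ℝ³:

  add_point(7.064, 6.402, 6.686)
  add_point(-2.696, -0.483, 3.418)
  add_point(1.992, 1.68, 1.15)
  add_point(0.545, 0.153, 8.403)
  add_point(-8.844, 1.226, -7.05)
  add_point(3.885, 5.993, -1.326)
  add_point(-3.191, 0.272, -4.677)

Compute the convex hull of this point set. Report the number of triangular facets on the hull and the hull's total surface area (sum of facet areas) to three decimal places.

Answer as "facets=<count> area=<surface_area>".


facets=10 area=292.891

7 of the 7 inputs are extreme points: [0, 1, 2, 3, 4, 5, 6].

Facet areas (half cross-product norm):
  f1: (p3, p0, p4) → 82.0681
  f2: (p1, p3, p4) → 9.0881
  f3: (p6, p1, p4) → 22.5695
  f4: (p6, p1, p3) → 12.7670
  f5: (p5, p0, p4) → 45.8388
  f6: (p5, p6, p4) → 21.2961
  f7: (p2, p3, p0) → 30.9481
  f8: (p2, p6, p3) → 25.0895
  f9: (p2, p5, p0) → 22.1541
  f10: (p2, p5, p6) → 21.0720
Σ area = 292.891

Euler: V−E+F = 7−15+10 = 2.


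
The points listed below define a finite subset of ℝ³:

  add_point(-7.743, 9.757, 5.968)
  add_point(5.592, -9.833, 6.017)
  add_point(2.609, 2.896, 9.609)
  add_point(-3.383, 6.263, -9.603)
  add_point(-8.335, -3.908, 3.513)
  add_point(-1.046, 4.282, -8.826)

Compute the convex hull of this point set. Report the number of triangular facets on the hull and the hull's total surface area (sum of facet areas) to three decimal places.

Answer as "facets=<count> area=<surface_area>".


Extreme-point indices: [0, 1, 2, 3, 4, 5] — 6 of 6 on the boundary.

Per-facet area ½‖(b−a)×(c−a)‖:
  f1: (p3, p0, p4) → 107.1155
  f2: (p2, p1, p4) → 88.8879
  f3: (p2, p0, p4) → 80.8592
  f4: (p2, p3, p0) → 106.8698
  f5: (p5, p1, p4) → 126.1260
  f6: (p5, p3, p4) → 25.7133
  f7: (p5, p2, p1) → 126.3561
  f8: (p5, p2, p3) → 26.8872
Σ area = 688.815

Check V−E+F: 6 − 12 + 8 = 2.

facets=8 area=688.815


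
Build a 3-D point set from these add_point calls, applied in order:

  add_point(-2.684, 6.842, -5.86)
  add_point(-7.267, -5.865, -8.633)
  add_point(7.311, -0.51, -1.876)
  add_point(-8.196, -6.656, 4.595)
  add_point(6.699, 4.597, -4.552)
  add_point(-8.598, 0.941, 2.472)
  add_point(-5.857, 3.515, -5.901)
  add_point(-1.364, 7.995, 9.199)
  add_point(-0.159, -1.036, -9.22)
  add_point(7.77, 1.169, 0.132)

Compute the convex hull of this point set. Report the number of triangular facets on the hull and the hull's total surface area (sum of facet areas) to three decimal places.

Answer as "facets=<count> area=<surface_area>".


facets=16 area=753.810

Points on the hull: [0, 1, 2, 3, 4, 5, 6, 7, 8, 9] (10 of 10).

Area of each hull facet:
  f1: (p7, p3, p5) → 44.3473
  f2: (p7, p3, p9) → 115.8289
  f3: (p1, p3, p5) → 49.6782
  f4: (p0, p7, p5) → 70.1939
  f5: (p0, p1, p8) → 37.3711
  f6: (p2, p1, p8) → 37.1724
  f7: (p2, p3, p9) → 23.6687
  f8: (p2, p1, p3) → 106.6458
  f9: (p4, p7, p9) → 42.7422
  f10: (p4, p0, p7) → 72.3144
  f11: (p4, p2, p9) → 7.5642
  f12: (p4, p0, p8) → 39.3376
  f13: (p4, p2, p8) → 28.4358
  f14: (p6, p1, p5) → 45.2278
  f15: (p6, p0, p5) → 19.3302
  f16: (p6, p0, p1) → 13.9509
Σ area = 753.810

Check V−E+F: 10 − 24 + 16 = 2.


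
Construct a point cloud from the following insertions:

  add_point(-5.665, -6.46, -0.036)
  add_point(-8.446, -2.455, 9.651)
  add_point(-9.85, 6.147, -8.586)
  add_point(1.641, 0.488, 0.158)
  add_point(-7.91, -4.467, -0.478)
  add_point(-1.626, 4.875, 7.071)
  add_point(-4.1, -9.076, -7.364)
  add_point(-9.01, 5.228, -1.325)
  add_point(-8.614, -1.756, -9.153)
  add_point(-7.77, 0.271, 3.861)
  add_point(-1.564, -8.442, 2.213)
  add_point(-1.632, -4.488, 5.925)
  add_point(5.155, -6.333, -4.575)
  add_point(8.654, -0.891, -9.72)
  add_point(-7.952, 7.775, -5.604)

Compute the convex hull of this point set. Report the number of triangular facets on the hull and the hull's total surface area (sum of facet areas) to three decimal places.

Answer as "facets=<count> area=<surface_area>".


facets=22 area=918.398

Extreme-point indices: [0, 1, 2, 4, 5, 6, 7, 8, 10, 11, 12, 13, 14] — 13 of 15 on the boundary.

Per-facet area ½‖(b−a)×(c−a)‖:
  f1: (p8, p13, p2) → 68.9639
  f2: (p8, p6, p13) → 67.2784
  f3: (p8, p1, p2) → 75.4108
  f4: (p14, p13, p2) → 37.2290
  f5: (p14, p5, p13) → 133.0559
  f6: (p4, p1, p6) → 24.0980
  f7: (p4, p8, p6) → 35.0945
  f8: (p4, p8, p1) → 23.2166
  f9: (p12, p6, p13) → 38.1180
  f10: (p12, p10, p6) → 42.5849
  f11: (p12, p5, p13) → 71.5538
  f12: (p0, p1, p6) → 3.3284
  f13: (p0, p10, p6) → 20.0106
  f14: (p0, p10, p1) → 27.5180
  f15: (p11, p5, p1) → 36.0319
  f16: (p11, p10, p1) → 18.6891
  f17: (p11, p12, p5) → 57.7818
  f18: (p11, p12, p10) → 25.0728
  f19: (p7, p5, p1) → 56.3373
  f20: (p7, p14, p5) → 24.5022
  f21: (p7, p1, p2) → 23.1836
  f22: (p7, p14, p2) → 9.3391
Σ area = 918.398

Check V−E+F: 13 − 33 + 22 = 2.


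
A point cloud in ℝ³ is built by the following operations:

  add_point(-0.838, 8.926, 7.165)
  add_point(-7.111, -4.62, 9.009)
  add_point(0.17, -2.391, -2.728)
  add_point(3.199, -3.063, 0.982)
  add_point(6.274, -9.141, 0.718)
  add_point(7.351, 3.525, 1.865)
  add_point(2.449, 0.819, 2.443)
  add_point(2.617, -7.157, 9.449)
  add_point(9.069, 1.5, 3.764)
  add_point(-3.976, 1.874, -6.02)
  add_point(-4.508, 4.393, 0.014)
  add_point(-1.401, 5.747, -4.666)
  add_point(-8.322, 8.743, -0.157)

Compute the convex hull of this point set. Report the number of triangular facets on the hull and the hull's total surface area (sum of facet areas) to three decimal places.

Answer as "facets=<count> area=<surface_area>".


facets=14 area=791.058

Hull vertices (9/13): indices [0, 1, 4, 5, 7, 8, 9, 11, 12].

Facet areas (half cross-product norm):
  f1: (p7, p4, p8) → 51.9257
  f2: (p0, p7, p8) → 77.7601
  f3: (p11, p0, p12) → 45.0936
  f4: (p1, p0, p12) → 76.6786
  f5: (p1, p0, p7) → 74.5695
  f6: (p1, p7, p4) → 45.0567
  f7: (p5, p4, p8) → 17.8104
  f8: (p5, p11, p4) → 70.8955
  f9: (p5, p0, p8) → 16.5968
  f10: (p5, p11, p0) → 57.0803
  f11: (p9, p11, p4) → 39.7691
  f12: (p9, p1, p4) → 118.0439
  f13: (p9, p11, p12) → 21.2814
  f14: (p9, p1, p12) → 78.4965
Σ area = 791.058

Euler: V−E+F = 9−21+14 = 2.


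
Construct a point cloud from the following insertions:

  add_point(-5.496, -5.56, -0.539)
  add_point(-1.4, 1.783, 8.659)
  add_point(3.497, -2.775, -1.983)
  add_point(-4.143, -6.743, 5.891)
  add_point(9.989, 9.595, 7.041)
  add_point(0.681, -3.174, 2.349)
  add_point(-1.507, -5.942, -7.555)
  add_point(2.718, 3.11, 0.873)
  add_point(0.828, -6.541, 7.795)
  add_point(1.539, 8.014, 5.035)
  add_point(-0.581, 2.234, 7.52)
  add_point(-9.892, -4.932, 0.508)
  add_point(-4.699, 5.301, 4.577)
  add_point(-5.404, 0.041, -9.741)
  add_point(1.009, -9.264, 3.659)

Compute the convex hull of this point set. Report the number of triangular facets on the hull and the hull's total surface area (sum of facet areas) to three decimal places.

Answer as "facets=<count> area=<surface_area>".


11 of the 15 inputs are extreme points: [1, 2, 3, 4, 6, 8, 9, 11, 12, 13, 14].

Per-facet area ½‖(b−a)×(c−a)‖:
  f1: (p6, p14, p11) → 61.5658
  f2: (p6, p13, p11) → 42.3013
  f3: (p6, p13, p4) → 90.0633
  f4: (p3, p14, p11) → 22.2620
  f5: (p3, p1, p11) → 37.1052
  f6: (p8, p14, p4) → 41.6357
  f7: (p8, p1, p4) → 57.0922
  f8: (p8, p3, p14) → 12.6505
  f9: (p8, p3, p1) → 22.7388
  f10: (p12, p13, p11) → 72.7451
  f11: (p12, p1, p11) → 38.4478
  f12: (p2, p14, p4) → 70.8740
  f13: (p2, p6, p4) → 29.2296
  f14: (p2, p6, p14) → 36.3850
  f15: (p9, p1, p4) → 31.5056
  f16: (p9, p12, p1) → 20.5498
  f17: (p9, p13, p4) → 62.3298
  f18: (p9, p12, p13) → 50.5026
Σ area = 799.984

Check V−E+F: 11 − 27 + 18 = 2.

facets=18 area=799.984


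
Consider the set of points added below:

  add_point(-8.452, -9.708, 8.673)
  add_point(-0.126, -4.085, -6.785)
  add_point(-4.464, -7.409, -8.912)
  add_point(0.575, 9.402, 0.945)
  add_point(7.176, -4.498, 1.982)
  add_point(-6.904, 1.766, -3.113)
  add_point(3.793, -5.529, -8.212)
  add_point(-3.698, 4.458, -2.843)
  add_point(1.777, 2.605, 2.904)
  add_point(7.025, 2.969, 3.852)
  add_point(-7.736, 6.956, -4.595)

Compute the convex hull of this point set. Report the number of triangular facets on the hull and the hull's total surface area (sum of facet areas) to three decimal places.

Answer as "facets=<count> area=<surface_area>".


7 of the 11 inputs are extreme points: [0, 2, 3, 4, 6, 9, 10].

Area of each hull facet:
  f1: (p10, p3, p0) → 108.7622
  f2: (p10, p2, p0) → 136.7022
  f3: (p9, p4, p0) → 67.3840
  f4: (p9, p3, p0) → 98.3666
  f5: (p6, p4, p0) → 95.7970
  f6: (p6, p2, p0) → 76.2155
  f7: (p6, p9, p4) → 39.4085
  f8: (p6, p9, p3) → 72.2227
  f9: (p6, p10, p3) → 86.4231
  f10: (p6, p10, p2) → 65.2088
Σ area = 846.490

Euler characteristic 7−15+10 = 2 ✓

facets=10 area=846.490


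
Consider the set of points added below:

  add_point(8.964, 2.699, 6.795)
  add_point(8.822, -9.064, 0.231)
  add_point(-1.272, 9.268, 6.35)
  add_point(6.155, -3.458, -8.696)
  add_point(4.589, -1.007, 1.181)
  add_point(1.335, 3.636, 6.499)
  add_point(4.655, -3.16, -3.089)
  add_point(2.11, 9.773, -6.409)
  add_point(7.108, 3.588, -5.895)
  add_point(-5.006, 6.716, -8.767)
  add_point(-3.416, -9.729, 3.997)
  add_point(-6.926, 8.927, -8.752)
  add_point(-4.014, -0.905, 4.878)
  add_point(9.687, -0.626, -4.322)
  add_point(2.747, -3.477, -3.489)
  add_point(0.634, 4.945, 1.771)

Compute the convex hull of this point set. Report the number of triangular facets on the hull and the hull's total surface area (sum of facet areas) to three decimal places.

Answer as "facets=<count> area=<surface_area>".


Points on the hull: [0, 1, 2, 3, 5, 7, 8, 9, 10, 11, 12, 13] (12 of 16).

Per-facet area ½‖(b−a)×(c−a)‖:
  f1: (p7, p3, p11) → 64.9554
  f2: (p12, p10, p11) → 65.4432
  f3: (p9, p10, p11) → 23.4493
  f4: (p9, p3, p11) → 2.5806
  f5: (p9, p3, p10) → 127.3143
  f6: (p1, p3, p13) → 30.0959
  f7: (p1, p3, p10) → 69.6677
  f8: (p1, p0, p13) → 54.7480
  f9: (p1, p0, p10) → 86.0282
  f10: (p2, p7, p11) → 61.9034
  f11: (p2, p7, p0) → 79.3554
  f12: (p2, p12, p11) → 83.2848
  f13: (p8, p0, p13) → 30.1294
  f14: (p8, p7, p0) → 50.1021
  f15: (p8, p3, p13) → 16.1931
  f16: (p8, p7, p3) → 24.0379
  f17: (p5, p12, p10) → 25.6415
  f18: (p5, p2, p12) → 21.6153
  f19: (p5, p0, p10) → 54.0280
  f20: (p5, p2, p0) → 20.2771
Σ area = 990.851

Euler characteristic 12−30+20 = 2 ✓

facets=20 area=990.851


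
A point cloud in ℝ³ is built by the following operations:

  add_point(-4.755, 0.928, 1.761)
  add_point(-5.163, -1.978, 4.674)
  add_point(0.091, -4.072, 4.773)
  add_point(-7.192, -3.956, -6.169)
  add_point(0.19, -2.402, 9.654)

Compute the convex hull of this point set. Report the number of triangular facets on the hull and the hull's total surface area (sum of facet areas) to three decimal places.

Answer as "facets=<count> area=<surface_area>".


facets=6 area=134.407

Extreme-point indices: [0, 1, 2, 3, 4] — 5 of 5 on the boundary.

Area of each hull facet:
  f1: (p2, p0, p3) → 36.0798
  f2: (p2, p0, p4) → 19.2720
  f3: (p1, p0, p3) → 19.5056
  f4: (p1, p0, p4) → 13.5393
  f5: (p1, p2, p3) → 31.4700
  f6: (p1, p2, p4) → 14.5404
Σ area = 134.407

Euler characteristic 5−9+6 = 2 ✓


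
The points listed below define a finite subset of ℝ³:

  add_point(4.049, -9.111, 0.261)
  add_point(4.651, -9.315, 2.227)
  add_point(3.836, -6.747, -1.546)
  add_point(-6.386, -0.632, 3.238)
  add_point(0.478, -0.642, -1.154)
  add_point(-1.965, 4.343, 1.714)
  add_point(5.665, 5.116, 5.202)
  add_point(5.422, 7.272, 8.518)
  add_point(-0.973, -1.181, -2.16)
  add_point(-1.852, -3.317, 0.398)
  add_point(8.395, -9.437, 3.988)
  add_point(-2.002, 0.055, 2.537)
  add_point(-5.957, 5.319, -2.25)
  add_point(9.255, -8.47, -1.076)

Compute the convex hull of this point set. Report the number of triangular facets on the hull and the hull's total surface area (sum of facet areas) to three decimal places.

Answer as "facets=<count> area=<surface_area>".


Points on the hull: [0, 1, 2, 3, 6, 7, 8, 9, 10, 12, 13] (11 of 14).

Area of each hull facet:
  f1: (p12, p7, p3) → 60.3440
  f2: (p10, p7, p3) → 118.6240
  f3: (p10, p7, p13) → 45.6673
  f4: (p6, p7, p13) → 16.7382
  f5: (p6, p12, p13) → 106.2482
  f6: (p6, p12, p7) → 25.1678
  f7: (p9, p12, p3) → 24.2505
  f8: (p8, p12, p13) → 15.5737
  f9: (p8, p2, p13) → 10.9788
  f10: (p8, p9, p12) → 13.2504
  f11: (p0, p10, p13) → 12.8416
  f12: (p0, p2, p13) → 7.9496
  f13: (p0, p9, p3) → 12.5291
  f14: (p0, p8, p2) → 7.9218
  f15: (p0, p8, p9) → 13.8370
  f16: (p1, p10, p3) → 20.9042
  f17: (p1, p0, p3) → 14.1860
  f18: (p1, p0, p10) → 3.1697
Σ area = 530.182

Euler: V−E+F = 11−27+18 = 2.

facets=18 area=530.182


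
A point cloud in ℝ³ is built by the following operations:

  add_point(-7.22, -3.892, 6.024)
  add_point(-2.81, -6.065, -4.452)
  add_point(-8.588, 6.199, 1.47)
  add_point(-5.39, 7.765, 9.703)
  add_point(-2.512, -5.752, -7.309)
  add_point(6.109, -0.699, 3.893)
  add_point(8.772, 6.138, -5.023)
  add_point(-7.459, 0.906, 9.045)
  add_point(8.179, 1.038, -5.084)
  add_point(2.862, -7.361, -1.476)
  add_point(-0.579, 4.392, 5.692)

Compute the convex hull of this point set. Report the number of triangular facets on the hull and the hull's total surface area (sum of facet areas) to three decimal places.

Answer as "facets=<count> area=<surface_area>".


facets=16 area=764.045

Hull vertices (10/11): indices [0, 1, 2, 3, 4, 5, 6, 7, 8, 9].

Triangle areas on the boundary:
  f1: (p3, p6, p2) → 83.1225
  f2: (p4, p6, p2) → 124.0833
  f3: (p4, p0, p2) → 77.5390
  f4: (p5, p3, p6) → 88.1469
  f5: (p5, p0, p9) → 57.6477
  f6: (p8, p4, p6) → 25.8360
  f7: (p8, p4, p9) → 42.6858
  f8: (p8, p5, p6) → 23.5915
  f9: (p8, p5, p9) → 40.2074
  f10: (p1, p0, p9) → 37.7759
  f11: (p1, p4, p9) → 8.7247
  f12: (p1, p4, p0) → 6.7813
  f13: (p7, p5, p3) → 52.0785
  f14: (p7, p5, p0) → 39.2544
  f15: (p7, p3, p2) → 30.1909
  f16: (p7, p0, p2) → 26.3792
Σ area = 764.045

Check V−E+F: 10 − 24 + 16 = 2.


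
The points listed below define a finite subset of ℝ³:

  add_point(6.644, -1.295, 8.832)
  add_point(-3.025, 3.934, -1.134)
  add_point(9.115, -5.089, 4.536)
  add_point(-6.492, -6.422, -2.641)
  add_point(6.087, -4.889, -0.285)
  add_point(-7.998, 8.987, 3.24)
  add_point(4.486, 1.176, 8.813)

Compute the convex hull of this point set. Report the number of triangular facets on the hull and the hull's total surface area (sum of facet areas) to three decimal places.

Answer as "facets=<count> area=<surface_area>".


facets=10 area=482.236

Extreme-point indices: [0, 1, 2, 3, 4, 5, 6] — 7 of 7 on the boundary.

Per-facet area ½‖(b−a)×(c−a)‖:
  f1: (p0, p3, p2) → 53.7528
  f2: (p1, p3, p5) → 40.9177
  f3: (p4, p3, p2) → 27.2777
  f4: (p4, p1, p2) → 32.1133
  f5: (p4, p1, p3) → 63.6742
  f6: (p6, p0, p2) → 7.1655
  f7: (p6, p1, p2) → 56.5223
  f8: (p6, p1, p5) → 53.0294
  f9: (p6, p3, p5) → 119.0425
  f10: (p6, p0, p3) → 28.7411
Σ area = 482.236

Check V−E+F: 7 − 15 + 10 = 2.


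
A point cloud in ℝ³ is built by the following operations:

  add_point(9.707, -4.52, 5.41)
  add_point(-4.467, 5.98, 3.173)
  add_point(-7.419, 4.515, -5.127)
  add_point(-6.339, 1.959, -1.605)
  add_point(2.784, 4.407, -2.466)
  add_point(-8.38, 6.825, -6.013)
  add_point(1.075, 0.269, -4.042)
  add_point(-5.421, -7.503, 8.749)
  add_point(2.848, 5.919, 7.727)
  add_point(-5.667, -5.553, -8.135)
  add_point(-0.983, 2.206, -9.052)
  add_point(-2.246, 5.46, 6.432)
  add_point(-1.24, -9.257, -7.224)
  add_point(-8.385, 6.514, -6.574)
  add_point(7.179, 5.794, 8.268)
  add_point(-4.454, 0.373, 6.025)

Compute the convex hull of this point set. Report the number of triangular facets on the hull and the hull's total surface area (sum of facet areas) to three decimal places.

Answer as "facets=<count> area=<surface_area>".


Extreme-point indices: [0, 1, 4, 5, 7, 8, 9, 10, 11, 12, 13, 14] — 12 of 16 on the boundary.

Per-facet area ½‖(b−a)×(c−a)‖:
  f1: (p12, p7, p0) → 118.5559
  f2: (p14, p7, p0) → 86.3309
  f3: (p10, p12, p0) → 99.4239
  f4: (p9, p7, p13) → 105.9553
  f5: (p9, p12, p7) → 48.2314
  f6: (p9, p10, p13) → 40.5704
  f7: (p9, p10, p12) → 26.2467
  f8: (p4, p14, p0) → 61.9589
  f9: (p4, p10, p0) → 45.9266
  f10: (p4, p10, p13) → 35.2015
  f11: (p1, p11, p7) → 26.6981
  f12: (p8, p14, p7) → 30.1269
  f13: (p8, p11, p7) → 34.4311
  f14: (p8, p1, p11) → 7.1858
  f15: (p5, p7, p13) → 6.3834
  f16: (p5, p1, p7) → 67.0813
  f17: (p5, p8, p1) → 24.9203
  f18: (p5, p8, p14) → 26.7535
  f19: (p5, p4, p13) → 3.7813
  f20: (p5, p4, p14) → 55.9065
Σ area = 951.670

Euler characteristic 12−30+20 = 2 ✓

facets=20 area=951.670


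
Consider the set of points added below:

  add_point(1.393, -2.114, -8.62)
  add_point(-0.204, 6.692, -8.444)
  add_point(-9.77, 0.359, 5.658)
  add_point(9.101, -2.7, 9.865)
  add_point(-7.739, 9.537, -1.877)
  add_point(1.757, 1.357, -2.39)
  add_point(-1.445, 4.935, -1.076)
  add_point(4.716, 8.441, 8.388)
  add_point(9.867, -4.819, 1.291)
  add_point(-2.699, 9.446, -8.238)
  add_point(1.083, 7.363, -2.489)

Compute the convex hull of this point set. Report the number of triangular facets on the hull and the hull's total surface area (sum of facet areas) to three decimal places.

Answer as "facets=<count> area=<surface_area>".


Points on the hull: [0, 1, 2, 3, 4, 7, 8, 9] (8 of 11).

Per-facet area ½‖(b−a)×(c−a)‖:
  f1: (p0, p8, p2) → 120.1277
  f2: (p0, p4, p2) → 96.1668
  f3: (p7, p4, p2) → 92.3641
  f4: (p3, p8, p2) → 86.4357
  f5: (p3, p7, p2) → 100.7768
  f6: (p3, p7, p8) → 52.9925
  f7: (p9, p7, p4) → 65.6369
  f8: (p9, p0, p4) → 48.3070
  f9: (p1, p9, p7) → 32.7347
  f10: (p1, p7, p8) → 127.2124
  f11: (p1, p0, p8) → 56.8833
  f12: (p1, p9, p0) → 8.8117
Σ area = 888.449

Check V−E+F: 8 − 18 + 12 = 2.

facets=12 area=888.449


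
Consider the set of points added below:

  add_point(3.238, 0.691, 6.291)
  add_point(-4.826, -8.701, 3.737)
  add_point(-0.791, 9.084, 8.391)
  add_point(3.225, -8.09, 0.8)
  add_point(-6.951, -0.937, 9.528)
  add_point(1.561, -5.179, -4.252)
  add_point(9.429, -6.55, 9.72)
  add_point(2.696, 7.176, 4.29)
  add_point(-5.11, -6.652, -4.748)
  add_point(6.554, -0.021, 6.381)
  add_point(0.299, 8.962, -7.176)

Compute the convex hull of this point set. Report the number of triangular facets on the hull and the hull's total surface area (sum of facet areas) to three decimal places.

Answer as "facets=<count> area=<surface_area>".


facets=16 area=874.435

Points on the hull: [1, 2, 3, 4, 5, 6, 7, 8, 9, 10] (10 of 11).

Facet areas (half cross-product norm):
  f1: (p1, p6, p4) → 76.6695
  f2: (p2, p6, p4) → 99.8772
  f3: (p2, p10, p4) → 91.4794
  f4: (p8, p10, p4) → 127.3940
  f5: (p8, p1, p4) → 40.1116
  f6: (p7, p2, p6) → 44.2578
  f7: (p7, p2, p10) → 28.8821
  f8: (p3, p1, p6) → 45.4974
  f9: (p3, p8, p1) → 35.5664
  f10: (p9, p10, p6) → 31.5325
  f11: (p9, p7, p6) → 6.6171
  f12: (p9, p7, p10) → 44.3089
  f13: (p5, p8, p10) → 49.3402
  f14: (p5, p3, p8) → 20.2369
  f15: (p5, p10, p6) → 111.2374
  f16: (p5, p3, p6) → 21.4262
Σ area = 874.435

Check V−E+F: 10 − 24 + 16 = 2.


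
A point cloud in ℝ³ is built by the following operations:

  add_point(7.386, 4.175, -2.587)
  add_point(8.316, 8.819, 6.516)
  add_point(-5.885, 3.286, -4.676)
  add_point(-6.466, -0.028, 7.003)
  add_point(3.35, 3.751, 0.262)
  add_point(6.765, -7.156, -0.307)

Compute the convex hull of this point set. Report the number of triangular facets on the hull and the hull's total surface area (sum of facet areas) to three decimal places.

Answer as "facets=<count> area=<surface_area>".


Extreme-point indices: [0, 1, 2, 3, 5] — 5 of 6 on the boundary.

Triangle areas on the boundary:
  f1: (p5, p1, p3) → 126.9248
  f2: (p2, p1, p3) → 102.4380
  f3: (p2, p5, p3) → 95.4422
  f4: (p0, p5, p1) → 57.1282
  f5: (p0, p2, p1) → 66.7610
  f6: (p0, p2, p5) → 77.6251
Σ area = 526.319

Euler characteristic 5−9+6 = 2 ✓

facets=6 area=526.319


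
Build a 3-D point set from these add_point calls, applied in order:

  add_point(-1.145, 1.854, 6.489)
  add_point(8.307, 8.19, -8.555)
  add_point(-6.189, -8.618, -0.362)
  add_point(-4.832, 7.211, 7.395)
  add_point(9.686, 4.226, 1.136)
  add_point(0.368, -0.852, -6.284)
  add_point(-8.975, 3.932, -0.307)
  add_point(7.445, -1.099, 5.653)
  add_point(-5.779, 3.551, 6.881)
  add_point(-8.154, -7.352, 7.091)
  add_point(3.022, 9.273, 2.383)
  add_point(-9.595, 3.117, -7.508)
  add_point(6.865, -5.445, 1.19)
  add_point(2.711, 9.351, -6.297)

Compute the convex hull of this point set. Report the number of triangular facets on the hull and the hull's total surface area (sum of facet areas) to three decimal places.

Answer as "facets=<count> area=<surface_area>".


12 of the 14 inputs are extreme points: [1, 2, 3, 4, 5, 6, 7, 9, 10, 11, 12, 13].

Per-facet area ½‖(b−a)×(c−a)‖:
  f1: (p9, p2, p11) → 52.9615
  f2: (p12, p1, p4) → 50.2402
  f3: (p12, p9, p2) → 52.5752
  f4: (p13, p3, p11) → 99.6426
  f5: (p13, p1, p11) → 30.7130
  f6: (p10, p1, p4) → 43.8021
  f7: (p10, p13, p3) → 35.9533
  f8: (p10, p13, p1) → 25.1655
  f9: (p6, p3, p11) → 15.2499
  f10: (p6, p9, p11) → 43.8157
  f11: (p6, p9, p3) → 62.0372
  f12: (p5, p12, p2) → 61.4335
  f13: (p5, p12, p1) → 66.7465
  f14: (p5, p2, p11) → 62.0072
  f15: (p5, p1, p11) → 62.9201
  f16: (p7, p9, p3) → 103.9370
  f17: (p7, p12, p9) → 50.6151
  f18: (p7, p12, p4) → 22.8406
  f19: (p7, p10, p4) → 30.8306
  f20: (p7, p10, p3) → 55.9946
Σ area = 1029.481

Euler characteristic 12−30+20 = 2 ✓

facets=20 area=1029.481


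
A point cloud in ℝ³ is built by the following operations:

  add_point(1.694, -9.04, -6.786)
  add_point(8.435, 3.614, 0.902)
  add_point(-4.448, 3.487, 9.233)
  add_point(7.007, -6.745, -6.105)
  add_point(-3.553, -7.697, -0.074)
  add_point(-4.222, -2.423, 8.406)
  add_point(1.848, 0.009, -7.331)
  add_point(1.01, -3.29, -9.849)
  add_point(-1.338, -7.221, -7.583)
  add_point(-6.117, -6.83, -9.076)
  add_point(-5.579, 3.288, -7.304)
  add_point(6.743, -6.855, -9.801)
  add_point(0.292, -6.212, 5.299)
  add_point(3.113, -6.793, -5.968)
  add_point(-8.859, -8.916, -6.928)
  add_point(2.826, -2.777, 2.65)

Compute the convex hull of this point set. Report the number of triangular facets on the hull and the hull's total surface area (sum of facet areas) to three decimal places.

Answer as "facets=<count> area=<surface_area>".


facets=22 area=846.777

Points on the hull: [0, 1, 2, 3, 4, 5, 6, 7, 9, 10, 11, 12, 14] (13 of 16).

Area of each hull facet:
  f1: (p10, p2, p14) → 104.7878
  f2: (p10, p2, p1) → 111.2567
  f3: (p12, p2, p1) → 74.9986
  f4: (p9, p10, p14) → 18.6517
  f5: (p11, p0, p14) → 20.1211
  f6: (p11, p9, p14) → 18.5939
  f7: (p5, p2, p14) → 45.1530
  f8: (p5, p12, p2) → 15.0653
  f9: (p4, p0, p14) → 36.4250
  f10: (p4, p12, p0) → 27.8002
  f11: (p4, p5, p14) → 31.4396
  f12: (p4, p5, p12) → 22.4212
  f13: (p6, p10, p1) → 41.3043
  f14: (p6, p11, p1) → 48.5231
  f15: (p3, p12, p1) → 74.2360
  f16: (p3, p11, p1) → 18.8802
  f17: (p3, p12, p0) → 36.2113
  f18: (p3, p11, p0) → 10.5979
  f19: (p7, p6, p10) → 17.0281
  f20: (p7, p6, p11) → 13.8773
  f21: (p7, p9, p10) → 36.3929
  f22: (p7, p11, p9) → 23.0120
Σ area = 846.777

Euler: V−E+F = 13−33+22 = 2.


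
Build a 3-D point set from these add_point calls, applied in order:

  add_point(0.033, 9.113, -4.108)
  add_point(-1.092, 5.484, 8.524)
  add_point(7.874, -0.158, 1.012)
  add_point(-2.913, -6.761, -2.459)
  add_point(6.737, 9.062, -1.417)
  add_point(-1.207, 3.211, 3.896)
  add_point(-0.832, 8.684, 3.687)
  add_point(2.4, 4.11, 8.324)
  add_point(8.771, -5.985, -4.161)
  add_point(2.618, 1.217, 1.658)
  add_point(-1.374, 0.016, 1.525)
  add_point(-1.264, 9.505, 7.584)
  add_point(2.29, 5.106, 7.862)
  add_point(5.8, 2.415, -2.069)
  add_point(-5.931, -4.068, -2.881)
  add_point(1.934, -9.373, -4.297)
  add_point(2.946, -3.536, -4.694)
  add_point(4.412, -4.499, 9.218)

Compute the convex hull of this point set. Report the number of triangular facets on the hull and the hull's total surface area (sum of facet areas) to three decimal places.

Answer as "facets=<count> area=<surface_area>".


13 of the 18 inputs are extreme points: [0, 1, 2, 3, 4, 7, 8, 11, 12, 14, 15, 16, 17].

Area of each hull facet:
  f1: (p0, p11, p14) → 85.0290
  f2: (p15, p17, p8) → 52.7583
  f3: (p1, p11, p14) → 29.4074
  f4: (p1, p17, p14) → 84.0000
  f5: (p2, p17, p8) → 37.5123
  f6: (p3, p17, p14) → 26.4031
  f7: (p3, p15, p14) → 5.5000
  f8: (p3, p15, p17) → 40.3374
  f9: (p16, p0, p8) → 33.6153
  f10: (p16, p15, p8) → 18.3263
  f11: (p16, p0, p14) → 58.0919
  f12: (p16, p15, p14) → 26.1711
  f13: (p4, p0, p11) → 40.9651
  f14: (p4, p12, p11) → 31.1392
  f15: (p4, p2, p17) → 38.4479
  f16: (p4, p0, p8) → 55.6227
  f17: (p4, p2, p8) → 31.1968
  f18: (p7, p4, p17) → 47.6920
  f19: (p7, p4, p12) → 4.6928
  f20: (p7, p1, p17) → 13.8412
  f21: (p7, p1, p11) → 7.1759
  f22: (p7, p12, p11) → 1.9376
Σ area = 769.863

Euler characteristic 13−33+22 = 2 ✓

facets=22 area=769.863
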